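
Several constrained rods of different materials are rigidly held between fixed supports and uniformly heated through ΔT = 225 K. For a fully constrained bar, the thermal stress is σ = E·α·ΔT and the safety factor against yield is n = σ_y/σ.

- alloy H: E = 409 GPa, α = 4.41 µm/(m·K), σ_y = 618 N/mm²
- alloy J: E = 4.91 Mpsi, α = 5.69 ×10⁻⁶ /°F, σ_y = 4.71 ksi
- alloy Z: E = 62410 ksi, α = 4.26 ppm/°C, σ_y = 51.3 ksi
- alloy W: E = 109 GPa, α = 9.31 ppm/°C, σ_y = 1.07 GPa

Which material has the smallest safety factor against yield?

alloy J

With everything in SI (GPa, ×10⁻⁶/K, MPa):
  alloy H: E = 409.0, α = 4.41, σ_y = 618.0 → σ = 406 MPa, n = 1.52
  alloy J: E = 33.85, α = 10.2, σ_y = 32.47 → σ = 78.0 MPa, n = 0.416
  alloy Z: E = 430.3, α = 4.26, σ_y = 353.7 → σ = 412 MPa, n = 0.858
  alloy W: E = 109.0, α = 9.31, σ_y = 1070 → σ = 228 MPa, n = 4.69
The minimum is alloy J at n = 0.416.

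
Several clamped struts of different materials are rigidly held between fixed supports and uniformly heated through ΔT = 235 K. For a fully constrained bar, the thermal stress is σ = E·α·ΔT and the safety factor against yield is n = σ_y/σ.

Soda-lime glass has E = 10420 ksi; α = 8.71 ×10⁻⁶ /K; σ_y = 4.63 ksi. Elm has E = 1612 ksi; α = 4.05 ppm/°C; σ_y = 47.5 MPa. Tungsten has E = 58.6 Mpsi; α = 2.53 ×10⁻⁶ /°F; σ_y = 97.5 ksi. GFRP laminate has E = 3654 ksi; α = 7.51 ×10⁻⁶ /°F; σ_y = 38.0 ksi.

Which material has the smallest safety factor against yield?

Converting E to GPa, α to ×10⁻⁶/K, σ_y to MPa, then σ and n for each:
  soda-lime glass: E = 71.84, α = 8.71, σ_y = 31.92 → σ = 147 MPa, n = 0.217
  elm: E = 11.11, α = 4.05, σ_y = 47.50 → σ = 10.6 MPa, n = 4.49
  tungsten: E = 404.0, α = 4.55, σ_y = 672.2 → σ = 432 MPa, n = 1.55
  GFRP laminate: E = 25.19, α = 13.5, σ_y = 262.0 → σ = 80.0 MPa, n = 3.27
The minimum is soda-lime glass at n = 0.217.

soda-lime glass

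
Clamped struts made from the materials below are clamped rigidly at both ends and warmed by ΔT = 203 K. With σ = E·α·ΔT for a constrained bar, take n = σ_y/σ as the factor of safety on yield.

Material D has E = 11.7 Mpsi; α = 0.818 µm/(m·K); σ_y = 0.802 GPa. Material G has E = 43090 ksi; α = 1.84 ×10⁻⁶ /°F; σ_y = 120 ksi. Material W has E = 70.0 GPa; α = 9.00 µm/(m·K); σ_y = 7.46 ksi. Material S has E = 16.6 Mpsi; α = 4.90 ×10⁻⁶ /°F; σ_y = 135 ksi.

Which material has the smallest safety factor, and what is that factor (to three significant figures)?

Per material, after unit conversion:
  material D: E = 80.67, α = 0.818, σ_y = 802.0 → σ = 13.4 MPa, n = 59.9
  material G: E = 297.1, α = 3.31, σ_y = 827.4 → σ = 200 MPa, n = 4.14
  material W: E = 70.00, α = 9.00, σ_y = 51.43 → σ = 128 MPa, n = 0.402
  material S: E = 114.5, α = 8.82, σ_y = 930.8 → σ = 205 MPa, n = 4.54
The minimum is material W at n = 0.402.

material W, n = 0.402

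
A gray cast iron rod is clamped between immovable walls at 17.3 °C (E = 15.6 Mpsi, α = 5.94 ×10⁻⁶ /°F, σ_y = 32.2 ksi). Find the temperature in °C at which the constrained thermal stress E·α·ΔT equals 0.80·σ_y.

E = 15.6 Mpsi = 107.6 GPa.
α = 5.94×10⁻⁶/°F × 9/5 = 10.7×10⁻⁶/K.
σ_y = 32.2 ksi = 222.0 MPa.
E·α·ΔT = 177.6 MPa ⇒ ΔT = 177.6 / (107.6×10³ × 10.7×10⁻⁶) = 154.4 K.
T = 17.3 + 154.4 = 171.7 °C.

172 °C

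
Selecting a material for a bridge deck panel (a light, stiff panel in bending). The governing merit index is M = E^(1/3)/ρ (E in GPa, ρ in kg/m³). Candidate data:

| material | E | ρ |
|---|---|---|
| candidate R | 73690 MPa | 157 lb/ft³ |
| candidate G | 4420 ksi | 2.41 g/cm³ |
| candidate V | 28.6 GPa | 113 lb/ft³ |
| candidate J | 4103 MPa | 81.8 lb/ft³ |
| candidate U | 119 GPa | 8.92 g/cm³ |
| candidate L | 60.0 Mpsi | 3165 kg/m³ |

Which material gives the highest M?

candidate L

In SI units:
  candidate R: E = 73.69 GPa, ρ = 2515 kg/m³
  candidate G: E = 30.47 GPa, ρ = 2410 kg/m³
  candidate V: E = 28.60 GPa, ρ = 1810 kg/m³
  candidate J: E = 4.103 GPa, ρ = 1310 kg/m³
  candidate U: E = 119.0 GPa, ρ = 8920 kg/m³
  candidate L: E = 413.7 GPa, ρ = 3165 kg/m³
  candidate L: M = 2.35×10⁻³
  candidate V: M = 1.69×10⁻³
  candidate R: M = 1.67×10⁻³
  candidate G: M = 1.30×10⁻³
  candidate J: M = 1.22×10⁻³
  candidate U: M = 0.551×10⁻³
Highest index: candidate L.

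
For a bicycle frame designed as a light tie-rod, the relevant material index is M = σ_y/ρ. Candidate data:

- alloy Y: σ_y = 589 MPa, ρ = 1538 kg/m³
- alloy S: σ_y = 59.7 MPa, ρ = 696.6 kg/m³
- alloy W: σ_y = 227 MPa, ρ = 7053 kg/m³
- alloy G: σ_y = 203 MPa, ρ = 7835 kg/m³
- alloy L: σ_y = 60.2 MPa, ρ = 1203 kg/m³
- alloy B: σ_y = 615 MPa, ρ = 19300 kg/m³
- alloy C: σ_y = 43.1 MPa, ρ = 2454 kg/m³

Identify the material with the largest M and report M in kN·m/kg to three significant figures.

Computing M directly (units already consistent):
  alloy Y: M = 383 kN·m/kg
  alloy S: M = 85.7 kN·m/kg
  alloy L: M = 50.0 kN·m/kg
  alloy W: M = 32.2 kN·m/kg
  alloy B: M = 31.9 kN·m/kg
  alloy G: M = 25.9 kN·m/kg
  alloy C: M = 17.6 kN·m/kg
Highest index: alloy Y.

alloy Y, M = 383 kN·m/kg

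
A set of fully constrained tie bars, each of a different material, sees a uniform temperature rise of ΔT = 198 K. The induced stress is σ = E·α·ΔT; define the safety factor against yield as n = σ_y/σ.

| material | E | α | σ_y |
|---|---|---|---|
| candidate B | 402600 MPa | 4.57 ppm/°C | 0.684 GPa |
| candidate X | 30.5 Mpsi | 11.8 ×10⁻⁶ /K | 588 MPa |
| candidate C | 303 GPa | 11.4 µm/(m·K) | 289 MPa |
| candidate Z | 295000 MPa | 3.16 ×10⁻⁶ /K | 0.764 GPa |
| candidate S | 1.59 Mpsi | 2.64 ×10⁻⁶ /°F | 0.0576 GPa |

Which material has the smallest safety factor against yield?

candidate C

Converting E to GPa, α to ×10⁻⁶/K, σ_y to MPa, then σ and n for each:
  candidate B: E = 402.6, α = 4.57, σ_y = 684.0 → σ = 364 MPa, n = 1.88
  candidate X: E = 210.3, α = 11.8, σ_y = 588.0 → σ = 491 MPa, n = 1.20
  candidate C: E = 303.0, α = 11.4, σ_y = 289.0 → σ = 684 MPa, n = 0.423
  candidate Z: E = 295.0, α = 3.16, σ_y = 764.0 → σ = 185 MPa, n = 4.14
  candidate S: E = 10.96, α = 4.75, σ_y = 57.60 → σ = 10.3 MPa, n = 5.58
Candidate C has the lowest safety factor, n = 0.423.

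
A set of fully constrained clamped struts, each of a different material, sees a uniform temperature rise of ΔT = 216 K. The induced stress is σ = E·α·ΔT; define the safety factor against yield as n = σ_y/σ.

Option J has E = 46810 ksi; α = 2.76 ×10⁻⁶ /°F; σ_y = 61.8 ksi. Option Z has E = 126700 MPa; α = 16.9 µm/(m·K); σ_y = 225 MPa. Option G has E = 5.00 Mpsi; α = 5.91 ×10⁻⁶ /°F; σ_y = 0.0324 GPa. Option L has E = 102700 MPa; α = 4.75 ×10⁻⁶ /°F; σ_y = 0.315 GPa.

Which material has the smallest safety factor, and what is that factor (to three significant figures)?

In consistent units (E in GPa, α in ×10⁻⁶/K, σ_y in MPa):
  option J: E = 322.7, α = 4.97, σ_y = 426.1 → σ = 346 MPa, n = 1.23
  option Z: E = 126.7, α = 16.9, σ_y = 225.0 → σ = 463 MPa, n = 0.486
  option G: E = 34.47, α = 10.6, σ_y = 32.40 → σ = 79.2 MPa, n = 0.409
  option L: E = 102.7, α = 8.55, σ_y = 315.0 → σ = 190 MPa, n = 1.66
Smallest n: option G with n = 0.409.

option G, n = 0.409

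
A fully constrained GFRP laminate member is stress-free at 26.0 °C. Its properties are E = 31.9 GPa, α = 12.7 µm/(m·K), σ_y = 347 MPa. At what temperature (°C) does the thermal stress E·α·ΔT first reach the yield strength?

E·α·ΔT = 347.0 MPa ⇒ ΔT = 347.0 / (31.90×10³ × 12.7×10⁻⁶) = 856.5 K.
T = 26.0 + 856.5 = 882.5 °C.

883 °C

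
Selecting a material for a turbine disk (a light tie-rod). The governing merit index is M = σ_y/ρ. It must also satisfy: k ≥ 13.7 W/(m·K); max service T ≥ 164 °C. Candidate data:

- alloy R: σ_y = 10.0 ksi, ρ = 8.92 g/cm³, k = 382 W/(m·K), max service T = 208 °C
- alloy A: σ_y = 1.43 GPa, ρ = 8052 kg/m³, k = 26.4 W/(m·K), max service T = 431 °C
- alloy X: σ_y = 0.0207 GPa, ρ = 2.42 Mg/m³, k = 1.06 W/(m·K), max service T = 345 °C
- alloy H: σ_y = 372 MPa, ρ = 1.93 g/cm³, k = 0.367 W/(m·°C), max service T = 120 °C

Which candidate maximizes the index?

Screen on constraints: k ≥ 13.7 W/(m·K); max service T ≥ 164 °C. Survivors: alloy R, alloy A.
Putting every candidate on a common basis:
  alloy R: σ_y = 68.95 MPa, ρ = 8920 kg/m³
  alloy A: σ_y = 1430 MPa, ρ = 8052 kg/m³
  alloy A: M = 178 kN·m/kg
  alloy R: M = 7.73 kN·m/kg
The maximum is for alloy A.

alloy A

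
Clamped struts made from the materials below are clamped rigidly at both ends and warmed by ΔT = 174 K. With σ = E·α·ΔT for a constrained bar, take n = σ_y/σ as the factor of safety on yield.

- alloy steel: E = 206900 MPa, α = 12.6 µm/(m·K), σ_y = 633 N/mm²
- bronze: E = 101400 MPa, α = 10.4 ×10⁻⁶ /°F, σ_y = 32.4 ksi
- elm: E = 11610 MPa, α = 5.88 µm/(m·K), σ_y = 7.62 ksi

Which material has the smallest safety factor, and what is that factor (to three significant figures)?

bronze, n = 0.676

In consistent units (E in GPa, α in ×10⁻⁶/K, σ_y in MPa):
  alloy steel: E = 206.9, α = 12.6, σ_y = 633.0 → σ = 454 MPa, n = 1.40
  bronze: E = 101.4, α = 18.7, σ_y = 223.4 → σ = 330 MPa, n = 0.676
  elm: E = 11.61, α = 5.88, σ_y = 52.54 → σ = 11.9 MPa, n = 4.42
Smallest n: bronze with n = 0.676.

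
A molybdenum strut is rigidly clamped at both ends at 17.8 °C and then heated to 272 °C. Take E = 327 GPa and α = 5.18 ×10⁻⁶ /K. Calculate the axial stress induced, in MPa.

ΔT = 254.2 K. Constrained thermal stress σ = E·α·ΔT = 327.0×10³ MPa × 5.18×10⁻⁶ × 254.2 = 431 MPa (compressive).

431 MPa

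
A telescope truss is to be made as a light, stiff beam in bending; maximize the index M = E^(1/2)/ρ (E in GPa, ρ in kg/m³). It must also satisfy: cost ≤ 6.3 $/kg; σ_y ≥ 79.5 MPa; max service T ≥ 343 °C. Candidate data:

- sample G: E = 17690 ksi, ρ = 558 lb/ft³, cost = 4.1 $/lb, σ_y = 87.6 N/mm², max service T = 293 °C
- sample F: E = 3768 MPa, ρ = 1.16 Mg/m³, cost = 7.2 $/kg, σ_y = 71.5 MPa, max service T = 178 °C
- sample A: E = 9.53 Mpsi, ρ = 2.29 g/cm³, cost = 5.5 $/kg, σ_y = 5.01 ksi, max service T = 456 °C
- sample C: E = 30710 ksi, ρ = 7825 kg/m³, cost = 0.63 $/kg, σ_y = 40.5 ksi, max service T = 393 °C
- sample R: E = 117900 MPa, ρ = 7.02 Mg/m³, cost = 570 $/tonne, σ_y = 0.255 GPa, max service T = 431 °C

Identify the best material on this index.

sample C

Screen on constraints: cost ≤ 6.3 $/kg; σ_y ≥ 79.5 MPa; max service T ≥ 343 °C. Survivors: sample C, sample R.
Convert each candidate to consistent units, then evaluate M:
  sample C: E = 211.7 GPa, ρ = 7825 kg/m³
  sample R: E = 117.9 GPa, ρ = 7020 kg/m³
  sample C: M = 1.86×10⁻³
  sample R: M = 1.55×10⁻³
Sample C has the largest M.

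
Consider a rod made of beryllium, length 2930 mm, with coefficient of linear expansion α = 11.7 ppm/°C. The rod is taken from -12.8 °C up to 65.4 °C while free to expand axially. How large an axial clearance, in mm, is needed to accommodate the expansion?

ΔT = 65.4 − (-12.8) = 78.20 K.
ΔL = α·L₀·ΔT = 11.7×10⁻⁶ × 2930 mm × 78.20 K = 2.68 mm.

2.68 mm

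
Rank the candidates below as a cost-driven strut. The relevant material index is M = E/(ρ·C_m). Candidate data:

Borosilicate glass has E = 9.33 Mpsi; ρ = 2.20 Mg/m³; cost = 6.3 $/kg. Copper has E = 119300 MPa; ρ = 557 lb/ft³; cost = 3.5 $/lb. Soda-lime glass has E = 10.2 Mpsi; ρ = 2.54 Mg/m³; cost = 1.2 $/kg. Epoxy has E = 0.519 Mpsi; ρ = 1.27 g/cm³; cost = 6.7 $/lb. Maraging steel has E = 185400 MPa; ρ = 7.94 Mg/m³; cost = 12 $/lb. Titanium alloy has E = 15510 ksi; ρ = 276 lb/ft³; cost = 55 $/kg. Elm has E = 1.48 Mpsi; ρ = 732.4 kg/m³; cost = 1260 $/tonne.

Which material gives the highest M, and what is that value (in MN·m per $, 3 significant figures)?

soda-lime glass, M = 23.1 MN·m per $

In SI units:
  borosilicate glass: E = 64.33 GPa, ρ = 2200 kg/m³, cost = 6.300 $/kg
  copper: E = 119.3 GPa, ρ = 8922 kg/m³, cost = 7.716 $/kg
  soda-lime glass: E = 70.33 GPa, ρ = 2540 kg/m³, cost = 1.200 $/kg
  epoxy: E = 3.578 GPa, ρ = 1270 kg/m³, cost = 14.77 $/kg
  maraging steel: E = 185.4 GPa, ρ = 7940 kg/m³, cost = 26.46 $/kg
  titanium alloy: E = 106.9 GPa, ρ = 4421 kg/m³, cost = 55.00 $/kg
  elm: E = 10.20 GPa, ρ = 732.4 kg/m³, cost = 1.260 $/kg
  soda-lime glass: M = 23.1 MN·m per $
  elm: M = 11.1 MN·m per $
  borosilicate glass: M = 4.64 MN·m per $
  copper: M = 1.73 MN·m per $
  maraging steel: M = 0.883 MN·m per $
  titanium alloy: M = 0.440 MN·m per $
  epoxy: M = 0.191 MN·m per $
Highest index: soda-lime glass.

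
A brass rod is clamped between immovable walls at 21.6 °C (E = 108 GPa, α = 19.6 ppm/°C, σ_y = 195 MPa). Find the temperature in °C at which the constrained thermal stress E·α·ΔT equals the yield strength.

E·α·ΔT = 195.0 MPa ⇒ ΔT = 195.0 / (108.0×10³ × 19.6×10⁻⁶) = 92.12 K.
T = 21.6 + 92.12 = 113.7 °C.

114 °C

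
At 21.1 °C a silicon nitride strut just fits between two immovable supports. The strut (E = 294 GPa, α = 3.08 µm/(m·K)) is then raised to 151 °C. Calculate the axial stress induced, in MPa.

118 MPa

ΔT = 129.9 K. Constrained thermal stress σ = E·α·ΔT = 294.0×10³ MPa × 3.08×10⁻⁶ × 129.9 = 118 MPa (compressive).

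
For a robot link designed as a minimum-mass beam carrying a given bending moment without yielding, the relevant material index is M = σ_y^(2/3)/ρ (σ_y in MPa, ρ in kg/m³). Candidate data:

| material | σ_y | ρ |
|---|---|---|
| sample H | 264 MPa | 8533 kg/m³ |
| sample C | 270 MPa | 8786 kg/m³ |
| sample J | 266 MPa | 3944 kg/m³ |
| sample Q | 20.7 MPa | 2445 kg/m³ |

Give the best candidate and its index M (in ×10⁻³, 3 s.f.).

sample J, M = 10.5×10⁻³

Per-candidate index values:
  sample J: M = 10.5×10⁻³
  sample H: M = 4.82×10⁻³
  sample C: M = 4.75×10⁻³
  sample Q: M = 3.08×10⁻³
Sample J has the largest M.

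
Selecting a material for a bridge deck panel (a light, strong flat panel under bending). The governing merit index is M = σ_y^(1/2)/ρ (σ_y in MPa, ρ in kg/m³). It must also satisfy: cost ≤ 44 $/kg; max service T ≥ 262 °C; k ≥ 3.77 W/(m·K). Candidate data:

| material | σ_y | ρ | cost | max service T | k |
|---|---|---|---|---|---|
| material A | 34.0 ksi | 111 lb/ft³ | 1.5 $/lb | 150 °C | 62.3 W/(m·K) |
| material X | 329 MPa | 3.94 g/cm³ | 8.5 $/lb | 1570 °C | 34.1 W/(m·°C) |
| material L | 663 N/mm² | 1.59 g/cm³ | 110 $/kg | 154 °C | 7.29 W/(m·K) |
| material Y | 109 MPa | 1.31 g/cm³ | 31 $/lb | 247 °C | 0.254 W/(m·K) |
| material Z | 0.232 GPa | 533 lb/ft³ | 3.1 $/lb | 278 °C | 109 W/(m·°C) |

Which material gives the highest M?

Screen on constraints: cost ≤ 44 $/kg; max service T ≥ 262 °C; k ≥ 3.77 W/(m·K). Survivors: material X, material Z.
After converting to SI:
  material X: σ_y = 329.0 MPa, ρ = 3940 kg/m³
  material Z: σ_y = 232.0 MPa, ρ = 8538 kg/m³
  material X: M = 4.60×10⁻³
  material Z: M = 1.78×10⁻³
The maximum is for material X.

material X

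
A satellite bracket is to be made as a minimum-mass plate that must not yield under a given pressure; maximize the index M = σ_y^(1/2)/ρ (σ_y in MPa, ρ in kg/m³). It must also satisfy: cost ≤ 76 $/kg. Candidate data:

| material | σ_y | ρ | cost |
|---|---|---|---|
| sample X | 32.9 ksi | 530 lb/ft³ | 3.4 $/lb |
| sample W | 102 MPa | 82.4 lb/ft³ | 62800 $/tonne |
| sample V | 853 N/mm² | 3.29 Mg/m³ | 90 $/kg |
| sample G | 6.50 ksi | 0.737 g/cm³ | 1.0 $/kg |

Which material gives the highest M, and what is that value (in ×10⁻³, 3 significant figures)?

sample G, M = 9.08×10⁻³

Screen on constraints: cost ≤ 76 $/kg. Survivors: sample X, sample W, sample G.
After converting to SI:
  sample X: σ_y = 226.8 MPa, ρ = 8490 kg/m³
  sample W: σ_y = 102.0 MPa, ρ = 1320 kg/m³
  sample G: σ_y = 44.82 MPa, ρ = 737.0 kg/m³
  sample G: M = 9.08×10⁻³
  sample W: M = 7.65×10⁻³
  sample X: M = 1.77×10⁻³
Sample G ranks first.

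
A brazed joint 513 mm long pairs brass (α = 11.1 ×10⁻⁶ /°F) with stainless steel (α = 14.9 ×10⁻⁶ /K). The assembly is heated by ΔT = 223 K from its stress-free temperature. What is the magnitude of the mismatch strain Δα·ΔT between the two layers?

brass: α = 11.1×10⁻⁶/°F × 9/5 = 20.0×10⁻⁶/K.
Δα = |20.0 − 14.9|×10⁻⁶/K = 5.08×10⁻⁶/K.
Mismatch strain = Δα·ΔT = 5.08×10⁻⁶ × 223.0 = 1.13×10⁻³.

1.13×10⁻³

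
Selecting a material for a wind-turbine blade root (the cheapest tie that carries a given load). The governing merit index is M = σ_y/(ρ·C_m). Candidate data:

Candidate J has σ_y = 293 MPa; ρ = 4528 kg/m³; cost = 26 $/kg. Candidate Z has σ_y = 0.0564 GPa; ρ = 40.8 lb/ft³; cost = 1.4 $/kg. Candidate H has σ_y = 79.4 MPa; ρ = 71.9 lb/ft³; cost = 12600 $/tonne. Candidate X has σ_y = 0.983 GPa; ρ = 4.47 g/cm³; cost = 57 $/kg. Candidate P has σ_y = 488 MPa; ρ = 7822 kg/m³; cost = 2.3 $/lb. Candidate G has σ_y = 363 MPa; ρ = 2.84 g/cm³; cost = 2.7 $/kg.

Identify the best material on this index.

Convert each candidate to consistent units, then evaluate M:
  candidate J: σ_y = 293.0 MPa, ρ = 4528 kg/m³, cost = 26.00 $/kg
  candidate Z: σ_y = 56.40 MPa, ρ = 653.6 kg/m³, cost = 1.400 $/kg
  candidate H: σ_y = 79.40 MPa, ρ = 1152 kg/m³, cost = 12.60 $/kg
  candidate X: σ_y = 983.0 MPa, ρ = 4470 kg/m³, cost = 57.00 $/kg
  candidate P: σ_y = 488.0 MPa, ρ = 7822 kg/m³, cost = 5.071 $/kg
  candidate G: σ_y = 363.0 MPa, ρ = 2840 kg/m³, cost = 2.700 $/kg
  candidate Z: M = 61.6 kN·m per $
  candidate G: M = 47.3 kN·m per $
  candidate P: M = 12.3 kN·m per $
  candidate H: M = 5.47 kN·m per $
  candidate X: M = 3.86 kN·m per $
  candidate J: M = 2.49 kN·m per $
Candidate Z has the largest M.

candidate Z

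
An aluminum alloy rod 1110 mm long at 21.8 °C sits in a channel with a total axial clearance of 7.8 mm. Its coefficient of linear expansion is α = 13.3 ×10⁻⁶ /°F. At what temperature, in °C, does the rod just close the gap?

315 °C

α = 13.3×10⁻⁶/°F × 9/5 = 23.9×10⁻⁶/K.
α·L₀·ΔT = 7.8 mm ⇒ ΔT = 7.8 / (23.9×10⁻⁶ × 1110.0) = 293.5 K.
T = 21.8 + 293.5 = 315.3 °C.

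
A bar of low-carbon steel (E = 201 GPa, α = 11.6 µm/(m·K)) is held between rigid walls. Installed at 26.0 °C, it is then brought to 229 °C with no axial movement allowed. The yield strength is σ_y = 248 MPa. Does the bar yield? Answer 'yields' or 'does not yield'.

yields

ΔT = 203.0 K. Constrained thermal stress σ = E·α·ΔT = 201.0×10³ MPa × 11.6×10⁻⁶ × 203.0 = 473 MPa (compressive).
Compare to σ_y = 248 MPa: σ ≥ σ_y, so it yields.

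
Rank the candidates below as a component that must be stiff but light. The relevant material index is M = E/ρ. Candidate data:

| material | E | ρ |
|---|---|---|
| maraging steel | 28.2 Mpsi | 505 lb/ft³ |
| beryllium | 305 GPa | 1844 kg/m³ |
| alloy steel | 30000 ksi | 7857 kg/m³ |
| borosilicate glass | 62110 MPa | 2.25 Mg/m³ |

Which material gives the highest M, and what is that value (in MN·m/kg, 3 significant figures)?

beryllium, M = 165 MN·m/kg

Normalizing units and computing the index:
  maraging steel: E = 194.4 GPa, ρ = 8089 kg/m³
  beryllium: E = 305.0 GPa, ρ = 1844 kg/m³
  alloy steel: E = 206.8 GPa, ρ = 7857 kg/m³
  borosilicate glass: E = 62.11 GPa, ρ = 2250 kg/m³
  beryllium: M = 165 MN·m/kg
  borosilicate glass: M = 27.6 MN·m/kg
  alloy steel: M = 26.3 MN·m/kg
  maraging steel: M = 24.0 MN·m/kg
Beryllium has the largest M.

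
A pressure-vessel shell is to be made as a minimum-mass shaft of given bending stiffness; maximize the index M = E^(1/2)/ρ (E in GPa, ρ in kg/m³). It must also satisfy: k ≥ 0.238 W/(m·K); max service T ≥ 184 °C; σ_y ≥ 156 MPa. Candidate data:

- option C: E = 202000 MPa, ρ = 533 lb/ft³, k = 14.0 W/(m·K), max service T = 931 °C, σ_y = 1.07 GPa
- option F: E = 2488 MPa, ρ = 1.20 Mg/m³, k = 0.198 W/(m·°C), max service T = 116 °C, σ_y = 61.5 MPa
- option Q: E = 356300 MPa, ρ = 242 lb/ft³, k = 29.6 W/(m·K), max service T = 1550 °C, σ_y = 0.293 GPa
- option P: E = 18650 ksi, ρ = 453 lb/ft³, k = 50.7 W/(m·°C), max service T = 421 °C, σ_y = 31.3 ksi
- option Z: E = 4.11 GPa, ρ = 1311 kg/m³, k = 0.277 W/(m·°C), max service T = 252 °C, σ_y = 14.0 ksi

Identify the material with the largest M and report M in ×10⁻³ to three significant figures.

option Q, M = 4.87×10⁻³

Screen on constraints: k ≥ 0.238 W/(m·K); max service T ≥ 184 °C; σ_y ≥ 156 MPa. Survivors: option C, option Q, option P.
Putting every candidate on a common basis:
  option C: E = 202.0 GPa, ρ = 8538 kg/m³
  option Q: E = 356.3 GPa, ρ = 3876 kg/m³
  option P: E = 128.6 GPa, ρ = 7256 kg/m³
  option Q: M = 4.87×10⁻³
  option C: M = 1.66×10⁻³
  option P: M = 1.56×10⁻³
The maximum is for option Q.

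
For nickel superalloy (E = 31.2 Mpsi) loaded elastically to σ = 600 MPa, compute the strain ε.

2.79×10⁻³

E = 31.2 Mpsi = 215.1 GPa = 215100 MPa.
ε = σ/E = 600 / 215100 = 2.79×10⁻³.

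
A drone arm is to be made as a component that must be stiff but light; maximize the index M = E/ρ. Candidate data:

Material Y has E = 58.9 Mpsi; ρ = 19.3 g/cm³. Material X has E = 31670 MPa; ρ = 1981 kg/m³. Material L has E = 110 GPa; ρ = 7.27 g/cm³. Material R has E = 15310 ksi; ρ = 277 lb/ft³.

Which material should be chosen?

After converting to SI:
  material Y: E = 406.1 GPa, ρ = 19300 kg/m³
  material X: E = 31.67 GPa, ρ = 1981 kg/m³
  material L: E = 110.0 GPa, ρ = 7270 kg/m³
  material R: E = 105.6 GPa, ρ = 4437 kg/m³
  material R: M = 23.8 MN·m/kg
  material Y: M = 21.0 MN·m/kg
  material X: M = 16.0 MN·m/kg
  material L: M = 15.1 MN·m/kg
The maximum is for material R.

material R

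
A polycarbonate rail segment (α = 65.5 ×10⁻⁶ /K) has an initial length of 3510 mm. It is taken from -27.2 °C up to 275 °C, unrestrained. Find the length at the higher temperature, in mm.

3579.5 mm

ΔT = 275 − (-27.2) = 302.2 K.
ΔL = α·L₀·ΔT = 65.5×10⁻⁶ × 3510 mm × 302.2 K = 69.5 mm.
L = L₀ + ΔL = 3510 + 69.5 = 3579.5 mm.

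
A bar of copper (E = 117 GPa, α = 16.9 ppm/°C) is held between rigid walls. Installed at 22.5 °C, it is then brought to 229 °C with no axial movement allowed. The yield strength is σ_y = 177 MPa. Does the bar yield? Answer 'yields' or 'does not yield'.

ΔT = 206.5 K. Constrained thermal stress σ = E·α·ΔT = 117.0×10³ MPa × 16.9×10⁻⁶ × 206.5 = 408 MPa (compressive).
Compare to σ_y = 177 MPa: σ ≥ σ_y, so it yields.

yields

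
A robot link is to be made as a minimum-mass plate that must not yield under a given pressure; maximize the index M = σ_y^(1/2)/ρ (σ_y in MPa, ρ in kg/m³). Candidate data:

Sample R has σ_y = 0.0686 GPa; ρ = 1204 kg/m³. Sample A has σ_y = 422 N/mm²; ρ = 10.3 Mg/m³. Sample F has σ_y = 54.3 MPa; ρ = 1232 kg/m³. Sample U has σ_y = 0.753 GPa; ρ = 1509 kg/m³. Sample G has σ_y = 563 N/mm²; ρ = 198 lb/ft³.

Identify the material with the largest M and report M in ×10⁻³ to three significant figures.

Convert each candidate to consistent units, then evaluate M:
  sample R: σ_y = 68.60 MPa, ρ = 1204 kg/m³
  sample A: σ_y = 422.0 MPa, ρ = 10300 kg/m³
  sample F: σ_y = 54.30 MPa, ρ = 1232 kg/m³
  sample U: σ_y = 753.0 MPa, ρ = 1509 kg/m³
  sample G: σ_y = 563.0 MPa, ρ = 3172 kg/m³
  sample U: M = 18.2×10⁻³
  sample G: M = 7.48×10⁻³
  sample R: M = 6.88×10⁻³
  sample F: M = 5.98×10⁻³
  sample A: M = 1.99×10⁻³
Highest index: sample U.

sample U, M = 18.2×10⁻³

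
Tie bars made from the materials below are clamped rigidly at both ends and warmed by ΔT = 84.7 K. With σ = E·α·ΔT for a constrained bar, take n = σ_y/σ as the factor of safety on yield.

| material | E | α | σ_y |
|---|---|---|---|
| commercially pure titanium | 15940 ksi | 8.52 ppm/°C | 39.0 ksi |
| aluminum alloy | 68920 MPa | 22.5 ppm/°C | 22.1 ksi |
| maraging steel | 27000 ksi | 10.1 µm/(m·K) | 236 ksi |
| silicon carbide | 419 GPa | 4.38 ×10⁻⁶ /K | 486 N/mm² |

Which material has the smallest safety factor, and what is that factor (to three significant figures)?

With everything in SI (GPa, ×10⁻⁶/K, MPa):
  commercially pure titanium: E = 109.9, α = 8.52, σ_y = 268.9 → σ = 79.3 MPa, n = 3.39
  aluminum alloy: E = 68.92, α = 22.5, σ_y = 152.4 → σ = 131 MPa, n = 1.16
  maraging steel: E = 186.2, α = 10.1, σ_y = 1627 → σ = 159 MPa, n = 10.2
  silicon carbide: E = 419.0, α = 4.38, σ_y = 486.0 → σ = 155 MPa, n = 3.13
The minimum is aluminum alloy at n = 1.16.

aluminum alloy, n = 1.16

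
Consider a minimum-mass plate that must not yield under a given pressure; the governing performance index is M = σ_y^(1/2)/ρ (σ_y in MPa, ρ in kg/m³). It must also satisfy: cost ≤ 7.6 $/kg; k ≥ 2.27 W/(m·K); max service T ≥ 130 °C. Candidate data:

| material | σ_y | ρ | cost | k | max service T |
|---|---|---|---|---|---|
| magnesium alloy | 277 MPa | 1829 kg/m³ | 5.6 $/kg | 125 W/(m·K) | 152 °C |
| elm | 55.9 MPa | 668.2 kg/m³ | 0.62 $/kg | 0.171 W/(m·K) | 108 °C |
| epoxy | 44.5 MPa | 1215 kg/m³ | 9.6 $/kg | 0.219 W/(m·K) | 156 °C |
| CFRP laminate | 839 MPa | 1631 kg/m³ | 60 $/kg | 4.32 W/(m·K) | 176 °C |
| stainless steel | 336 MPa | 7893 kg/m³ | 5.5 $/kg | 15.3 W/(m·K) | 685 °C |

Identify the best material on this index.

magnesium alloy

Screen on constraints: cost ≤ 7.6 $/kg; k ≥ 2.27 W/(m·K); max service T ≥ 130 °C. Survivors: magnesium alloy, stainless steel.
Evaluate M for each candidate:
  magnesium alloy: M = 9.10×10⁻³
  stainless steel: M = 2.32×10⁻³
Magnesium alloy ranks first.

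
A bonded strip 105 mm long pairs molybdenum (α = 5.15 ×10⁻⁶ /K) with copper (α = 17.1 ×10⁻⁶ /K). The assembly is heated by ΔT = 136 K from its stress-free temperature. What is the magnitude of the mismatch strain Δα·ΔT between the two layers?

1.63×10⁻³

Δα = |5.15 − 17.1|×10⁻⁶/K = 12.0×10⁻⁶/K.
Mismatch strain = Δα·ΔT = 12.0×10⁻⁶ × 136.0 = 1.63×10⁻³.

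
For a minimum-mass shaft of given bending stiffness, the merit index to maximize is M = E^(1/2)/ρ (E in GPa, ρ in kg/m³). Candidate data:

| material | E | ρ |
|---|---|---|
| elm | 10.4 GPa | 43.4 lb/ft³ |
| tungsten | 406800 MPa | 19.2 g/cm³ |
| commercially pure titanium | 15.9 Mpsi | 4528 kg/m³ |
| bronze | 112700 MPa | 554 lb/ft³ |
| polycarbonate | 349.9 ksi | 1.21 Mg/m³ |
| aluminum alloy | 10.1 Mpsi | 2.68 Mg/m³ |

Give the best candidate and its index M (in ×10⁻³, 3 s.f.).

In SI units:
  elm: E = 10.40 GPa, ρ = 695.2 kg/m³
  tungsten: E = 406.8 GPa, ρ = 19200 kg/m³
  commercially pure titanium: E = 109.6 GPa, ρ = 4528 kg/m³
  bronze: E = 112.7 GPa, ρ = 8874 kg/m³
  polycarbonate: E = 2.412 GPa, ρ = 1210 kg/m³
  aluminum alloy: E = 69.64 GPa, ρ = 2680 kg/m³
  elm: M = 4.64×10⁻³
  aluminum alloy: M = 3.11×10⁻³
  commercially pure titanium: M = 2.31×10⁻³
  polycarbonate: M = 1.28×10⁻³
  bronze: M = 1.20×10⁻³
  tungsten: M = 1.05×10⁻³
Elm ranks first.

elm, M = 4.64×10⁻³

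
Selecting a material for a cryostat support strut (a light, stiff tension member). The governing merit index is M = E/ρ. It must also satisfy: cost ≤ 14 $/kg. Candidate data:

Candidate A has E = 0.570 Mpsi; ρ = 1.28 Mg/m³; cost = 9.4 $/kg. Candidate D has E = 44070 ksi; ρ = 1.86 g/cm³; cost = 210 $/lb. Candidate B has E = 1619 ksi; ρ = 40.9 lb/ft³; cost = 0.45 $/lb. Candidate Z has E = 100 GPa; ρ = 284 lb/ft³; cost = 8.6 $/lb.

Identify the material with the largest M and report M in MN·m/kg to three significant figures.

candidate B, M = 17.0 MN·m/kg

Screen on constraints: cost ≤ 14 $/kg. Survivors: candidate A, candidate B.
Putting every candidate on a common basis:
  candidate A: E = 3.930 GPa, ρ = 1280 kg/m³
  candidate B: E = 11.16 GPa, ρ = 655.2 kg/m³
  candidate B: M = 17.0 MN·m/kg
  candidate A: M = 3.07 MN·m/kg
Highest index: candidate B.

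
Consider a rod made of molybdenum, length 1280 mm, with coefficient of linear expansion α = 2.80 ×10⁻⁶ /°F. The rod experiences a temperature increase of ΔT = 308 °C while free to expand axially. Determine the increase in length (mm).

1.99 mm

Convert α: 2.80×10⁻⁶/°F × (9/5) = 5.04×10⁻⁶/K.
ΔL = α·L₀·ΔT = 5.04×10⁻⁶ × 1280 mm × 308.0 K = 1.99 mm.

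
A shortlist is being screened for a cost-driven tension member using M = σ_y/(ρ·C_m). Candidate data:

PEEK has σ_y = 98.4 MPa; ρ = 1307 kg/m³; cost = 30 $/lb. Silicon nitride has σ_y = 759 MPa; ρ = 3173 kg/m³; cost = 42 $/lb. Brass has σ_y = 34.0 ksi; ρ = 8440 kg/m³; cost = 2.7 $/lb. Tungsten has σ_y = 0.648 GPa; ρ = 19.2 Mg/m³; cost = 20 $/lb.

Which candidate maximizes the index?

Putting every candidate on a common basis:
  PEEK: σ_y = 98.40 MPa, ρ = 1307 kg/m³, cost = 66.14 $/kg
  silicon nitride: σ_y = 759.0 MPa, ρ = 3173 kg/m³, cost = 92.59 $/kg
  brass: σ_y = 234.4 MPa, ρ = 8440 kg/m³, cost = 5.952 $/kg
  tungsten: σ_y = 648.0 MPa, ρ = 19200 kg/m³, cost = 44.09 $/kg
  brass: M = 4.67 kN·m per $
  silicon nitride: M = 2.58 kN·m per $
  PEEK: M = 1.14 kN·m per $
  tungsten: M = 0.765 kN·m per $
Brass ranks first.

brass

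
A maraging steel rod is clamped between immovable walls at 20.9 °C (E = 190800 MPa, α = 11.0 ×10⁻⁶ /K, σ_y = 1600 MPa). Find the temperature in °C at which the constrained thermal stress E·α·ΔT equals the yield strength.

783 °C

E = 190800 MPa = 190.8 GPa.
E·α·ΔT = 1600 MPa ⇒ ΔT = 1600 / (190.8×10³ × 11.0×10⁻⁶) = 762.3 K.
T = 20.9 + 762.3 = 783.2 °C.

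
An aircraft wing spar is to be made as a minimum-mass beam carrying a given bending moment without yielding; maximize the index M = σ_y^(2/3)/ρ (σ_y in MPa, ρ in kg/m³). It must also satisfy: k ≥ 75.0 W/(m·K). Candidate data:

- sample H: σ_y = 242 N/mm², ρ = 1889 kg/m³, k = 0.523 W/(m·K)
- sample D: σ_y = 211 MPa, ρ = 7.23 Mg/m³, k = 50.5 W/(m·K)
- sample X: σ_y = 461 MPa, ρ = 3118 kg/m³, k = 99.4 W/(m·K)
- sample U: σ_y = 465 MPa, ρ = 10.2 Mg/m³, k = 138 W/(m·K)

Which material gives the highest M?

sample X

Screen on constraints: k ≥ 75.0 W/(m·K). Survivors: sample X, sample U.
In SI units:
  sample X: σ_y = 461.0 MPa, ρ = 3118 kg/m³
  sample U: σ_y = 465.0 MPa, ρ = 10200 kg/m³
  sample X: M = 19.1×10⁻³
  sample U: M = 5.88×10⁻³
Sample X ranks first.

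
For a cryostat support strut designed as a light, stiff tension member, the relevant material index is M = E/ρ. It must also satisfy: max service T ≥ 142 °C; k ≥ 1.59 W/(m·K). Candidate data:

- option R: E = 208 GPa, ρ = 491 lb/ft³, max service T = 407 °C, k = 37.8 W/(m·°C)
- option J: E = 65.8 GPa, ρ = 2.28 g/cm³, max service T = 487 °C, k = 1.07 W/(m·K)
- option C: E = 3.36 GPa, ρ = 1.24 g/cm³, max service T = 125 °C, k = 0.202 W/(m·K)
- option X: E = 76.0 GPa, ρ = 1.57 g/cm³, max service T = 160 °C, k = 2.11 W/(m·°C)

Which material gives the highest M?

option X

Screen on constraints: max service T ≥ 142 °C; k ≥ 1.59 W/(m·K). Survivors: option R, option X.
After converting to SI:
  option R: E = 208.0 GPa, ρ = 7865 kg/m³
  option X: E = 76.00 GPa, ρ = 1570 kg/m³
  option X: M = 48.4 MN·m/kg
  option R: M = 26.4 MN·m/kg
The maximum is for option X.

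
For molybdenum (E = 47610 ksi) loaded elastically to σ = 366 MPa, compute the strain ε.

1.11×10⁻³

E = 47610 ksi = 328.3 GPa = 328300 MPa.
ε = σ/E = 366 / 328300 = 1.11×10⁻³.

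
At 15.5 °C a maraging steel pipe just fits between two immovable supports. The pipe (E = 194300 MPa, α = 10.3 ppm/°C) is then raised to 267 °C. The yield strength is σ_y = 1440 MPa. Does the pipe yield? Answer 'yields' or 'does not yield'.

E = 194300 MPa = 194.3 GPa.
ΔT = 251.5 K. Constrained thermal stress σ = E·α·ΔT = 194.3×10³ MPa × 10.3×10⁻⁶ × 251.5 = 503 MPa (compressive).
Compare to σ_y = 1440 MPa: σ < σ_y, so it does not yield.

does not yield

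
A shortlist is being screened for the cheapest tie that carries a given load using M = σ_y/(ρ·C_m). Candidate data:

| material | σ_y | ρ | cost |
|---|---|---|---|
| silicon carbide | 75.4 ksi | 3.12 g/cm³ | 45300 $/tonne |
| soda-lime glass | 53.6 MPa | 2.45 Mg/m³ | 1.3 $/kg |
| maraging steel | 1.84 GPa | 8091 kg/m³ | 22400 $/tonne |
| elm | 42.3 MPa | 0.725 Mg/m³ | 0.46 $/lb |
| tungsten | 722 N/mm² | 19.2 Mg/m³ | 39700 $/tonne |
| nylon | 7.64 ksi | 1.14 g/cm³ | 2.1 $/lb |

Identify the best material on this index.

elm

In SI units:
  silicon carbide: σ_y = 519.9 MPa, ρ = 3120 kg/m³, cost = 45.30 $/kg
  soda-lime glass: σ_y = 53.60 MPa, ρ = 2450 kg/m³, cost = 1.300 $/kg
  maraging steel: σ_y = 1840 MPa, ρ = 8091 kg/m³, cost = 22.40 $/kg
  elm: σ_y = 42.30 MPa, ρ = 725.0 kg/m³, cost = 1.014 $/kg
  tungsten: σ_y = 722.0 MPa, ρ = 19200 kg/m³, cost = 39.70 $/kg
  nylon: σ_y = 52.68 MPa, ρ = 1140 kg/m³, cost = 4.630 $/kg
  elm: M = 57.5 kN·m per $
  soda-lime glass: M = 16.8 kN·m per $
  maraging steel: M = 10.2 kN·m per $
  nylon: M = 9.98 kN·m per $
  silicon carbide: M = 3.68 kN·m per $
  tungsten: M = 0.947 kN·m per $
The maximum is for elm.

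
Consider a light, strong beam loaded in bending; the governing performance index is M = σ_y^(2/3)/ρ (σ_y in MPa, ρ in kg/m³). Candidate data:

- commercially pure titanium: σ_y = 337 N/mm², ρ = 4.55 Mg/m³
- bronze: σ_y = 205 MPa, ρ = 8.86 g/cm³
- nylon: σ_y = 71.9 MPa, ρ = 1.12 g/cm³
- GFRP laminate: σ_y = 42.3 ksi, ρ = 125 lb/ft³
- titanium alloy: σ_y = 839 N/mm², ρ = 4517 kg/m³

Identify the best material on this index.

Putting every candidate on a common basis:
  commercially pure titanium: σ_y = 337.0 MPa, ρ = 4550 kg/m³
  bronze: σ_y = 205.0 MPa, ρ = 8860 kg/m³
  nylon: σ_y = 71.90 MPa, ρ = 1120 kg/m³
  GFRP laminate: σ_y = 291.6 MPa, ρ = 2002 kg/m³
  titanium alloy: σ_y = 839.0 MPa, ρ = 4517 kg/m³
  GFRP laminate: M = 22.0×10⁻³
  titanium alloy: M = 19.7×10⁻³
  nylon: M = 15.4×10⁻³
  commercially pure titanium: M = 10.6×10⁻³
  bronze: M = 3.92×10⁻³
GFRP laminate has the largest M.

GFRP laminate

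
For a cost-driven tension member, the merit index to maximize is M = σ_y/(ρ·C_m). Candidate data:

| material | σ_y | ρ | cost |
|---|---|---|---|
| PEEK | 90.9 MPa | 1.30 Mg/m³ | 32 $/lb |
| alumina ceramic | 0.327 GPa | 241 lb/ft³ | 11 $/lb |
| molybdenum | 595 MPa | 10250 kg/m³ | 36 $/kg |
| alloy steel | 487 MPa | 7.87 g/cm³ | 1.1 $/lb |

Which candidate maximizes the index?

Normalizing units and computing the index:
  PEEK: σ_y = 90.90 MPa, ρ = 1300 kg/m³, cost = 70.55 $/kg
  alumina ceramic: σ_y = 327.0 MPa, ρ = 3860 kg/m³, cost = 24.25 $/kg
  molybdenum: σ_y = 595.0 MPa, ρ = 10250 kg/m³, cost = 36.00 $/kg
  alloy steel: σ_y = 487.0 MPa, ρ = 7870 kg/m³, cost = 2.425 $/kg
  alloy steel: M = 25.5 kN·m per $
  alumina ceramic: M = 3.49 kN·m per $
  molybdenum: M = 1.61 kN·m per $
  PEEK: M = 0.991 kN·m per $
Alloy steel has the largest M.

alloy steel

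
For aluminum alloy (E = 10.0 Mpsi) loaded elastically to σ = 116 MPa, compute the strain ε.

1.68×10⁻³

E = 10.0 Mpsi = 68.95 GPa = 68950 MPa.
ε = σ/E = 116 / 68950 = 1.68×10⁻³.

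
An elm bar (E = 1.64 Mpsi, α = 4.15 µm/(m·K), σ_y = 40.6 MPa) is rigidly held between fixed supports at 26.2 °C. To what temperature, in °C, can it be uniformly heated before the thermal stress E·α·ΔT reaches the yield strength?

891 °C

E = 1.64 Mpsi = 11.31 GPa.
E·α·ΔT = 40.60 MPa ⇒ ΔT = 40.60 / (11.31×10³ × 4.15×10⁻⁶) = 865.2 K.
T = 26.2 + 865.2 = 891.4 °C.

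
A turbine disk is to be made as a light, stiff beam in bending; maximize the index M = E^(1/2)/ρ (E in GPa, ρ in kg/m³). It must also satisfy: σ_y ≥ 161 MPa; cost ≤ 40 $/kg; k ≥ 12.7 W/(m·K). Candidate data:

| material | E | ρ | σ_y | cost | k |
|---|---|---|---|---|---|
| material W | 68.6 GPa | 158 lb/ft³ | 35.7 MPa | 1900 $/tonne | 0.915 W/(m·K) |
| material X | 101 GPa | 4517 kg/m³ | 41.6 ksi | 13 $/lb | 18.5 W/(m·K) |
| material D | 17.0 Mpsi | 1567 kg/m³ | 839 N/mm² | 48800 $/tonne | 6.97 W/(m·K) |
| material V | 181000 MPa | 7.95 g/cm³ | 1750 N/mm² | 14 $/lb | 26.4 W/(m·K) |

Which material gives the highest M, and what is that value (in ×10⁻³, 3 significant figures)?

material X, M = 2.22×10⁻³

Screen on constraints: σ_y ≥ 161 MPa; cost ≤ 40 $/kg; k ≥ 12.7 W/(m·K). Survivors: material X, material V.
In SI units:
  material X: E = 101.0 GPa, ρ = 4517 kg/m³
  material V: E = 181.0 GPa, ρ = 7950 kg/m³
  material X: M = 2.22×10⁻³
  material V: M = 1.69×10⁻³
Material X has the largest M.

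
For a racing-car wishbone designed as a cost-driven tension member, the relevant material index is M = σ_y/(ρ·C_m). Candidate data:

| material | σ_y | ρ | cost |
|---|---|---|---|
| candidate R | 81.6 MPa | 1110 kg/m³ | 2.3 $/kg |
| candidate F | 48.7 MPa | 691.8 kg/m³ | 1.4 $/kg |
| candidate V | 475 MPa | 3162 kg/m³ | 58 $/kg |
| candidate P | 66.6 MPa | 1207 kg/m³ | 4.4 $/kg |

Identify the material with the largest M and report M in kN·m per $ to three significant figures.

Computing M directly (units already consistent):
  candidate F: M = 50.3 kN·m per $
  candidate R: M = 32.0 kN·m per $
  candidate P: M = 12.5 kN·m per $
  candidate V: M = 2.59 kN·m per $
Highest index: candidate F.

candidate F, M = 50.3 kN·m per $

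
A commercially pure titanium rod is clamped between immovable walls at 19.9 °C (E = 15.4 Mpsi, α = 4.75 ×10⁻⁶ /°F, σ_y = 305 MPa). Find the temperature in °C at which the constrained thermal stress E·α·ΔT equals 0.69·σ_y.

252 °C

E = 15.4 Mpsi = 106.2 GPa.
α = 4.75×10⁻⁶/°F × 9/5 = 8.55×10⁻⁶/K.
E·α·ΔT = 210.4 MPa ⇒ ΔT = 210.4 / (106.2×10³ × 8.55×10⁻⁶) = 231.8 K.
T = 19.9 + 231.8 = 251.7 °C.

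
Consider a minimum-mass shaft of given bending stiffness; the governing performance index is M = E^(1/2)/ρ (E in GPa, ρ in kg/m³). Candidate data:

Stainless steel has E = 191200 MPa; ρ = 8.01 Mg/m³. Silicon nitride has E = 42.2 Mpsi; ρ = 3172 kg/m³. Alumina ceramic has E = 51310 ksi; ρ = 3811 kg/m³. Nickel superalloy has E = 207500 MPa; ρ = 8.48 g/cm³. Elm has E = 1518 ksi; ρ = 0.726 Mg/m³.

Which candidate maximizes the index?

silicon nitride

In SI units:
  stainless steel: E = 191.2 GPa, ρ = 8010 kg/m³
  silicon nitride: E = 291.0 GPa, ρ = 3172 kg/m³
  alumina ceramic: E = 353.8 GPa, ρ = 3811 kg/m³
  nickel superalloy: E = 207.5 GPa, ρ = 8480 kg/m³
  elm: E = 10.47 GPa, ρ = 726.0 kg/m³
  silicon nitride: M = 5.38×10⁻³
  alumina ceramic: M = 4.94×10⁻³
  elm: M = 4.46×10⁻³
  stainless steel: M = 1.73×10⁻³
  nickel superalloy: M = 1.70×10⁻³
The maximum is for silicon nitride.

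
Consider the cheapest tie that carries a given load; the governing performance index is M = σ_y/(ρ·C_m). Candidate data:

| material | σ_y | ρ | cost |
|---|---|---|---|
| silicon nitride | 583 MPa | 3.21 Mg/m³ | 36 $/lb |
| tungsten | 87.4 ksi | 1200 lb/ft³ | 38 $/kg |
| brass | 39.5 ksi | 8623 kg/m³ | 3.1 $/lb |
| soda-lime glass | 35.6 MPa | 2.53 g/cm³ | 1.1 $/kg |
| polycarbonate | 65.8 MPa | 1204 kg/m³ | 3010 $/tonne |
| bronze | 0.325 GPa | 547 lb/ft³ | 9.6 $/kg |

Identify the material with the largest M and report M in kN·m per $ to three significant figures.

polycarbonate, M = 18.2 kN·m per $

Convert each candidate to consistent units, then evaluate M:
  silicon nitride: σ_y = 583.0 MPa, ρ = 3210 kg/m³, cost = 79.37 $/kg
  tungsten: σ_y = 602.6 MPa, ρ = 19220 kg/m³, cost = 38.00 $/kg
  brass: σ_y = 272.3 MPa, ρ = 8623 kg/m³, cost = 6.834 $/kg
  soda-lime glass: σ_y = 35.60 MPa, ρ = 2530 kg/m³, cost = 1.100 $/kg
  polycarbonate: σ_y = 65.80 MPa, ρ = 1204 kg/m³, cost = 3.010 $/kg
  bronze: σ_y = 325.0 MPa, ρ = 8762 kg/m³, cost = 9.600 $/kg
  polycarbonate: M = 18.2 kN·m per $
  soda-lime glass: M = 12.8 kN·m per $
  brass: M = 4.62 kN·m per $
  bronze: M = 3.86 kN·m per $
  silicon nitride: M = 2.29 kN·m per $
  tungsten: M = 0.825 kN·m per $
Highest index: polycarbonate.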